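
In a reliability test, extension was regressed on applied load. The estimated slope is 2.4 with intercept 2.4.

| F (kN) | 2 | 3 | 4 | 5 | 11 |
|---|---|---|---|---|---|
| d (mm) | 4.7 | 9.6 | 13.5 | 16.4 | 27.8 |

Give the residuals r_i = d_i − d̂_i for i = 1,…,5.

F=2: d̂ = 2.4 + 2.4·2 = 7.2; r = 4.7 − 7.2 = -2.5
F=3: d̂ = 2.4 + 2.4·3 = 9.6; r = 9.6 − 9.6 = 0
F=4: d̂ = 2.4 + 2.4·4 = 12; r = 13.5 − 12 = 1.5
F=5: d̂ = 2.4 + 2.4·5 = 14.4; r = 16.4 − 14.4 = 2
F=11: d̂ = 2.4 + 2.4·11 = 28.8; r = 27.8 − 28.8 = -1

-2.5, 0, 1.5, 2, -1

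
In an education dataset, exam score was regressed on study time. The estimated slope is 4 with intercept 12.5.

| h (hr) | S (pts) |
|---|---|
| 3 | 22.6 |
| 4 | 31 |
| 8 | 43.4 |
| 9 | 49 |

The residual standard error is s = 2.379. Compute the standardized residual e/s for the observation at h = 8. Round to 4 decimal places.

-0.4624

ŷ = 12.5 + 4·8 = 44.5
e = 43.4 − 44.5 = -1.1
e/s = -1.1 / 2.379 = -0.4624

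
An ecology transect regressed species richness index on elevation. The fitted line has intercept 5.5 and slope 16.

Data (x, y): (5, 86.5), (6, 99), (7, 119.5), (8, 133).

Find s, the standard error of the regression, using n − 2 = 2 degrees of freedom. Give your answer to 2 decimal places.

x=5: ŷ = 5.5 + 16·5 = 85.5; r = 86.5 − 85.5 = 1
x=6: ŷ = 5.5 + 16·6 = 101.5; r = 99 − 101.5 = -2.5
x=7: ŷ = 5.5 + 16·7 = 117.5; r = 119.5 − 117.5 = 2
x=8: ŷ = 5.5 + 16·8 = 133.5; r = 133 − 133.5 = -0.5
SSE = 1 + 6.25 + 4 + 0.25 = 11.5
s = √(11.5/2) = √5.75 ≈ 2.40

s = 2.40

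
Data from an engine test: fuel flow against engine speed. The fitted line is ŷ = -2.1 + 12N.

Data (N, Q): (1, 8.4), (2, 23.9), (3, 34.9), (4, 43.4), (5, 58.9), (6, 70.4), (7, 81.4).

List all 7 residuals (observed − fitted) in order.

N=1: ŷ = -2.1 + 12·1 = 9.9; e = 8.4 − 9.9 = -1.5
N=2: ŷ = -2.1 + 12·2 = 21.9; e = 23.9 − 21.9 = 2
N=3: ŷ = -2.1 + 12·3 = 33.9; e = 34.9 − 33.9 = 1
N=4: ŷ = -2.1 + 12·4 = 45.9; e = 43.4 − 45.9 = -2.5
N=5: ŷ = -2.1 + 12·5 = 57.9; e = 58.9 − 57.9 = 1
N=6: ŷ = -2.1 + 12·6 = 69.9; e = 70.4 − 69.9 = 0.5
N=7: ŷ = -2.1 + 12·7 = 81.9; e = 81.4 − 81.9 = -0.5

-1.5, 2, 1, -2.5, 1, 0.5, -0.5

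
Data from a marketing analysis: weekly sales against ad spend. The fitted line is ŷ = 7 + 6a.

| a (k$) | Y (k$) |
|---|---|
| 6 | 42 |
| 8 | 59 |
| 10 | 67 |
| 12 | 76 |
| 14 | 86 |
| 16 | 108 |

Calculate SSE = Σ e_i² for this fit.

SSE = 76

a=6: ŷ = 7 + 6·6 = 43; e = 42 − 43 = -1
a=8: ŷ = 7 + 6·8 = 55; e = 59 − 55 = 4
a=10: ŷ = 7 + 6·10 = 67; e = 67 − 67 = 0
a=12: ŷ = 7 + 6·12 = 79; e = 76 − 79 = -3
a=14: ŷ = 7 + 6·14 = 91; e = 86 − 91 = -5
a=16: ŷ = 7 + 6·16 = 103; e = 108 − 103 = 5
SSE = 1 + 16 + 0 + 9 + 25 + 25 = 76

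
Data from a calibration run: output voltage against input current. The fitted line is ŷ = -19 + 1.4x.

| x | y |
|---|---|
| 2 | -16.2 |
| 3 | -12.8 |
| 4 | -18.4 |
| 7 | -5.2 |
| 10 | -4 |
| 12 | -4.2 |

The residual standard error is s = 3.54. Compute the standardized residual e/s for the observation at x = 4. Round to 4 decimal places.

ŷ = -19 + 1.4·4 = -13.4
e = -18.4 − (-13.4) = -5
e/s = -5 / 3.54 = -1.4124

-1.4124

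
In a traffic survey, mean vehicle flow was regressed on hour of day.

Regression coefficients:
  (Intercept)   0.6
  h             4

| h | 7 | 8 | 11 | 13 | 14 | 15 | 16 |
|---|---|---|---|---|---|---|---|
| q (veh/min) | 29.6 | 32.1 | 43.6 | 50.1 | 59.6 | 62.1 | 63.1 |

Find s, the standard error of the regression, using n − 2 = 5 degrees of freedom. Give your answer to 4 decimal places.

s = 2.0976

h=7: ŷ = 0.6 + 4·7 = 28.6; e = 29.6 − 28.6 = 1
h=8: ŷ = 0.6 + 4·8 = 32.6; e = 32.1 − 32.6 = -0.5
h=11: ŷ = 0.6 + 4·11 = 44.6; e = 43.6 − 44.6 = -1
h=13: ŷ = 0.6 + 4·13 = 52.6; e = 50.1 − 52.6 = -2.5
h=14: ŷ = 0.6 + 4·14 = 56.6; e = 59.6 − 56.6 = 3
h=15: ŷ = 0.6 + 4·15 = 60.6; e = 62.1 − 60.6 = 1.5
h=16: ŷ = 0.6 + 4·16 = 64.6; e = 63.1 − 64.6 = -1.5
SSE = 1 + 0.25 + 1 + 6.25 + 9 + 2.25 + 2.25 = 22
s = √(22/5) = √4.4 ≈ 2.0976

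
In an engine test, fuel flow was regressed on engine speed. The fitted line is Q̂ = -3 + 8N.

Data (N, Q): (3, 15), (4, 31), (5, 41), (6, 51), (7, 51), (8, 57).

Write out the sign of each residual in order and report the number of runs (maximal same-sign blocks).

N=3: Q̂ = -3 + 8·3 = 21; e = 15 − 21 = -6
N=4: Q̂ = -3 + 8·4 = 29; e = 31 − 29 = 2
N=5: Q̂ = -3 + 8·5 = 37; e = 41 − 37 = 4
N=6: Q̂ = -3 + 8·6 = 45; e = 51 − 45 = 6
N=7: Q̂ = -3 + 8·7 = 53; e = 51 − 53 = -2
N=8: Q̂ = -3 + 8·8 = 61; e = 57 − 61 = -4
Signs: − + + + − −
Runs: −×1, +×3, −×2 → 3

3 runs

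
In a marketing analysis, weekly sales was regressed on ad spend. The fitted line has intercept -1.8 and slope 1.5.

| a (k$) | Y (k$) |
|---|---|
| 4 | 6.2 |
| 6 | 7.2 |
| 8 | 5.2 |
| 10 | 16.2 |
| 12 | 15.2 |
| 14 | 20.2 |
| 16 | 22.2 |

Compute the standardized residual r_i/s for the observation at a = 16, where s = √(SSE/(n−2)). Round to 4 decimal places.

0.0000

a=4: Ŷ = -1.8 + 1.5·4 = 4.2; r = 6.2 − 4.2 = 2
a=6: Ŷ = -1.8 + 1.5·6 = 7.2; r = 7.2 − 7.2 = 0
a=8: Ŷ = -1.8 + 1.5·8 = 10.2; r = 5.2 − 10.2 = -5
a=10: Ŷ = -1.8 + 1.5·10 = 13.2; r = 16.2 − 13.2 = 3
a=12: Ŷ = -1.8 + 1.5·12 = 16.2; r = 15.2 − 16.2 = -1
a=14: Ŷ = -1.8 + 1.5·14 = 19.2; r = 20.2 − 19.2 = 1
a=16: Ŷ = -1.8 + 1.5·16 = 22.2; r = 22.2 − 22.2 = 0
SSE = 4 + 0 + 25 + 9 + 1 + 1 + 0 = 40
s = √(40/5) = 2.82843
r/s = 0 / 2.82843 = 0.0000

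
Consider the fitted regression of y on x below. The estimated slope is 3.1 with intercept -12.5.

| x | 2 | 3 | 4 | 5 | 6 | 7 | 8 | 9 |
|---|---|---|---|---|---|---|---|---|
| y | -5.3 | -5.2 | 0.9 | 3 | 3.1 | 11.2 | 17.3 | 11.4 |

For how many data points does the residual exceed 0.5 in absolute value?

7

x=2: ŷ = -12.5 + 3.1·2 = -6.3; e = -5.3 − (-6.3) = 1
x=3: ŷ = -12.5 + 3.1·3 = -3.2; e = -5.2 − (-3.2) = -2
x=4: ŷ = -12.5 + 3.1·4 = -0.1; e = 0.9 − (-0.1) = 1
x=5: ŷ = -12.5 + 3.1·5 = 3; e = 3 − 3 = 0
x=6: ŷ = -12.5 + 3.1·6 = 6.1; e = 3.1 − 6.1 = -3
x=7: ŷ = -12.5 + 3.1·7 = 9.2; e = 11.2 − 9.2 = 2
x=8: ŷ = -12.5 + 3.1·8 = 12.3; e = 17.3 − 12.3 = 5
x=9: ŷ = -12.5 + 3.1·9 = 15.4; e = 11.4 − 15.4 = -4
|e| > 0.5: x=2 (|e|=1), x=3 (|e|=2), x=4 (|e|=1), x=6 (|e|=3), x=7 (|e|=2), x=8 (|e|=5), x=9 (|e|=4) → 7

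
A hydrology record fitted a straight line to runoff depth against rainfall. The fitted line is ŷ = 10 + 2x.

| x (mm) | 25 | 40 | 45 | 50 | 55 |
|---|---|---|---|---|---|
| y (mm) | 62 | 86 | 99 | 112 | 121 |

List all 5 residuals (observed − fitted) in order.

2, -4, -1, 2, 1

x=25: ŷ = 10 + 2·25 = 60; r = 62 − 60 = 2
x=40: ŷ = 10 + 2·40 = 90; r = 86 − 90 = -4
x=45: ŷ = 10 + 2·45 = 100; r = 99 − 100 = -1
x=50: ŷ = 10 + 2·50 = 110; r = 112 − 110 = 2
x=55: ŷ = 10 + 2·55 = 120; r = 121 − 120 = 1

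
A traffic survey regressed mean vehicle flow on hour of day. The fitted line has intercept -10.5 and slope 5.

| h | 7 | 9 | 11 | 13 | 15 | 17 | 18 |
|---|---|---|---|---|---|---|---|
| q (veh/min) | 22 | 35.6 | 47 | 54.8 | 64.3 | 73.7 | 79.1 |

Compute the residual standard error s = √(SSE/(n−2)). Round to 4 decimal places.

h=7: ŷ = -10.5 + 5·7 = 24.5; r = 22 − 24.5 = -2.5
h=9: ŷ = -10.5 + 5·9 = 34.5; r = 35.6 − 34.5 = 1.1
h=11: ŷ = -10.5 + 5·11 = 44.5; r = 47 − 44.5 = 2.5
h=13: ŷ = -10.5 + 5·13 = 54.5; r = 54.8 − 54.5 = 0.3
h=15: ŷ = -10.5 + 5·15 = 64.5; r = 64.3 − 64.5 = -0.2
h=17: ŷ = -10.5 + 5·17 = 74.5; r = 73.7 − 74.5 = -0.8
h=18: ŷ = -10.5 + 5·18 = 79.5; r = 79.1 − 79.5 = -0.4
SSE = 6.25 + 1.21 + 6.25 + 0.09 + 0.04 + 0.64 + 0.16 = 14.64
s = √(14.64/5) = √2.928 ≈ 1.7111

s = 1.7111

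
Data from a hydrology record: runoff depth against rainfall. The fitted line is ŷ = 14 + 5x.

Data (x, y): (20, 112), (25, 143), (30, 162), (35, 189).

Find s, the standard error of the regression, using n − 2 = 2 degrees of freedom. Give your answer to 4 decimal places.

x=20: ŷ = 14 + 5·20 = 114; e = 112 − 114 = -2
x=25: ŷ = 14 + 5·25 = 139; e = 143 − 139 = 4
x=30: ŷ = 14 + 5·30 = 164; e = 162 − 164 = -2
x=35: ŷ = 14 + 5·35 = 189; e = 189 − 189 = 0
SSE = 4 + 16 + 4 + 0 = 24
s = √(24/2) = √12 ≈ 3.4641

s = 3.4641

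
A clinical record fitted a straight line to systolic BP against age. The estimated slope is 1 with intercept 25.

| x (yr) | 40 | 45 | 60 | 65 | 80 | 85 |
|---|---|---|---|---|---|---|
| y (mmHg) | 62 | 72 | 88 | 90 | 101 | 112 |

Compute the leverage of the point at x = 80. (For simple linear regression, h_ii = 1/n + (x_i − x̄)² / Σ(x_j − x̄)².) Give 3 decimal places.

h = 0.354

x̄ = (40 + 45 + 60 + 65 + 80 + 85)/6 = 62.5
Σ(x − x̄)² = 506.25 + 306.25 + 6.25 + 6.25 + 306.25 + 506.25 = 1637.5
h = 1/6 + (17.5)²/1637.5 = 0.166667 + 0.187023 = 0.354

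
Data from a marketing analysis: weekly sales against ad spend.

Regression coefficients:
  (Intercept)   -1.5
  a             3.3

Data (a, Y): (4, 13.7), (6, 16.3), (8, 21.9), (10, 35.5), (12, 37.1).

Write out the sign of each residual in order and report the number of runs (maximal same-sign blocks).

a=4: Ŷ = -1.5 + 3.3·4 = 11.7; r = 13.7 − 11.7 = 2
a=6: Ŷ = -1.5 + 3.3·6 = 18.3; r = 16.3 − 18.3 = -2
a=8: Ŷ = -1.5 + 3.3·8 = 24.9; r = 21.9 − 24.9 = -3
a=10: Ŷ = -1.5 + 3.3·10 = 31.5; r = 35.5 − 31.5 = 4
a=12: Ŷ = -1.5 + 3.3·12 = 38.1; r = 37.1 − 38.1 = -1
Signs: + − − + −
Runs: +×1, −×2, +×1, −×1 → 4

4 runs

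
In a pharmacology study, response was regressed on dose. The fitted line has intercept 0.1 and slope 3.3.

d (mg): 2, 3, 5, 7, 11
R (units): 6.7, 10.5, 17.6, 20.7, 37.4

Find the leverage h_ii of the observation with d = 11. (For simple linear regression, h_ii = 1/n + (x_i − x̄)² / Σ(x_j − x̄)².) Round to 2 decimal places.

h = 0.77

d̄ = (2 + 3 + 5 + 7 + 11)/5 = 5.6
Σ(d − d̄)² = 12.96 + 6.76 + 0.36 + 1.96 + 29.16 = 51.2
h = 1/5 + (5.4)²/51.2 = 0.2 + 0.569531 = 0.77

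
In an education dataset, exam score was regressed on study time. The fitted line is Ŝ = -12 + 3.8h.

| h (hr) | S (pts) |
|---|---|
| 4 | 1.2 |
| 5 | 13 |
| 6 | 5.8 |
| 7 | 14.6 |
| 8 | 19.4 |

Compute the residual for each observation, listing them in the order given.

h=4: Ŝ = -12 + 3.8·4 = 3.2; e = 1.2 − 3.2 = -2
h=5: Ŝ = -12 + 3.8·5 = 7; e = 13 − 7 = 6
h=6: Ŝ = -12 + 3.8·6 = 10.8; e = 5.8 − 10.8 = -5
h=7: Ŝ = -12 + 3.8·7 = 14.6; e = 14.6 − 14.6 = 0
h=8: Ŝ = -12 + 3.8·8 = 18.4; e = 19.4 − 18.4 = 1

-2, 6, -5, 0, 1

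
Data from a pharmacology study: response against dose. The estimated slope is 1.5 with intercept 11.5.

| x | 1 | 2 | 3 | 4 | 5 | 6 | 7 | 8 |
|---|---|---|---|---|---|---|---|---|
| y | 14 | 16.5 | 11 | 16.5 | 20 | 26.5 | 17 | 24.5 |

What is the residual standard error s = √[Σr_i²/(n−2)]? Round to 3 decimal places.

x=1: ŷ = 11.5 + 1.5·1 = 13; r = 14 − 13 = 1
x=2: ŷ = 11.5 + 1.5·2 = 14.5; r = 16.5 − 14.5 = 2
x=3: ŷ = 11.5 + 1.5·3 = 16; r = 11 − 16 = -5
x=4: ŷ = 11.5 + 1.5·4 = 17.5; r = 16.5 − 17.5 = -1
x=5: ŷ = 11.5 + 1.5·5 = 19; r = 20 − 19 = 1
x=6: ŷ = 11.5 + 1.5·6 = 20.5; r = 26.5 − 20.5 = 6
x=7: ŷ = 11.5 + 1.5·7 = 22; r = 17 − 22 = -5
x=8: ŷ = 11.5 + 1.5·8 = 23.5; r = 24.5 − 23.5 = 1
SSE = 1 + 4 + 25 + 1 + 1 + 36 + 25 + 1 = 94
s = √(94/6) = √15.6667 ≈ 3.958

s = 3.958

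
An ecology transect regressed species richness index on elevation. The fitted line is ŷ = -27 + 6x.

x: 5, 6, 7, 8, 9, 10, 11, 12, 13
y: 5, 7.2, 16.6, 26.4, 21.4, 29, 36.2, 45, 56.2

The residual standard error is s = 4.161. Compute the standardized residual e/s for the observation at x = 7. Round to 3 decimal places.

0.385

ŷ = -27 + 6·7 = 15
e = 16.6 − 15 = 1.6
e/s = 1.6 / 4.161 = 0.385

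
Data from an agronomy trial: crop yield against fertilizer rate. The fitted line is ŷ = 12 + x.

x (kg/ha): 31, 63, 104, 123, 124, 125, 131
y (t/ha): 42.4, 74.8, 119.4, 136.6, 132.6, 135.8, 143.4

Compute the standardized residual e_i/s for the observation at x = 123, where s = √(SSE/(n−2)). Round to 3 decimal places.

x=31: ŷ = 12 + 31 = 43; e = 42.4 − 43 = -0.6
x=63: ŷ = 12 + 63 = 75; e = 74.8 − 75 = -0.2
x=104: ŷ = 12 + 104 = 116; e = 119.4 − 116 = 3.4
x=123: ŷ = 12 + 123 = 135; e = 136.6 − 135 = 1.6
x=124: ŷ = 12 + 124 = 136; e = 132.6 − 136 = -3.4
x=125: ŷ = 12 + 125 = 137; e = 135.8 − 137 = -1.2
x=131: ŷ = 12 + 131 = 143; e = 143.4 − 143 = 0.4
SSE = 0.36 + 0.04 + 11.56 + 2.56 + 11.56 + 1.44 + 0.16 = 27.68
s = √(27.68/5) = 2.35287
e/s = 1.6 / 2.35287 = 0.680

0.680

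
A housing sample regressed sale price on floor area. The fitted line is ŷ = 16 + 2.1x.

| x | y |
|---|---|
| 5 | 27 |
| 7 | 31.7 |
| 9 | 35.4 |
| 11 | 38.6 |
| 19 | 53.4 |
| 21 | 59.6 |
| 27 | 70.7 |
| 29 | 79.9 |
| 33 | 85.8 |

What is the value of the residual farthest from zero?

r = 3

x=5: ŷ = 16 + 2.1·5 = 26.5; r = 27 − 26.5 = 0.5
x=7: ŷ = 16 + 2.1·7 = 30.7; r = 31.7 − 30.7 = 1
x=9: ŷ = 16 + 2.1·9 = 34.9; r = 35.4 − 34.9 = 0.5
x=11: ŷ = 16 + 2.1·11 = 39.1; r = 38.6 − 39.1 = -0.5
x=19: ŷ = 16 + 2.1·19 = 55.9; r = 53.4 − 55.9 = -2.5
x=21: ŷ = 16 + 2.1·21 = 60.1; r = 59.6 − 60.1 = -0.5
x=27: ŷ = 16 + 2.1·27 = 72.7; r = 70.7 − 72.7 = -2
x=29: ŷ = 16 + 2.1·29 = 76.9; r = 79.9 − 76.9 = 3
x=33: ŷ = 16 + 2.1·33 = 85.3; r = 85.8 − 85.3 = 0.5
Largest |r| is 3 at x = 29, residual 3.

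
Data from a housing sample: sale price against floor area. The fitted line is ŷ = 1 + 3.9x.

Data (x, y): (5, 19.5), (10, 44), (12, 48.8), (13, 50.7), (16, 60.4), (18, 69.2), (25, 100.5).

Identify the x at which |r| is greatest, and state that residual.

x=5: ŷ = 1 + 3.9·5 = 20.5; r = 19.5 − 20.5 = -1
x=10: ŷ = 1 + 3.9·10 = 40; r = 44 − 40 = 4
x=12: ŷ = 1 + 3.9·12 = 47.8; r = 48.8 − 47.8 = 1
x=13: ŷ = 1 + 3.9·13 = 51.7; r = 50.7 − 51.7 = -1
x=16: ŷ = 1 + 3.9·16 = 63.4; r = 60.4 − 63.4 = -3
x=18: ŷ = 1 + 3.9·18 = 71.2; r = 69.2 − 71.2 = -2
x=25: ŷ = 1 + 3.9·25 = 98.5; r = 100.5 − 98.5 = 2
Largest |r| is 4 at x = 10, residual 4.

x = 10, r = 4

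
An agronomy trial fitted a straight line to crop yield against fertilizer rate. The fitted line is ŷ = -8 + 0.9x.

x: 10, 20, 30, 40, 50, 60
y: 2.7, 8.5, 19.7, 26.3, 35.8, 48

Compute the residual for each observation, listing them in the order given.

x=10: ŷ = -8 + 0.9·10 = 1; r = 2.7 − 1 = 1.7
x=20: ŷ = -8 + 0.9·20 = 10; r = 8.5 − 10 = -1.5
x=30: ŷ = -8 + 0.9·30 = 19; r = 19.7 − 19 = 0.7
x=40: ŷ = -8 + 0.9·40 = 28; r = 26.3 − 28 = -1.7
x=50: ŷ = -8 + 0.9·50 = 37; r = 35.8 − 37 = -1.2
x=60: ŷ = -8 + 0.9·60 = 46; r = 48 − 46 = 2

1.7, -1.5, 0.7, -1.7, -1.2, 2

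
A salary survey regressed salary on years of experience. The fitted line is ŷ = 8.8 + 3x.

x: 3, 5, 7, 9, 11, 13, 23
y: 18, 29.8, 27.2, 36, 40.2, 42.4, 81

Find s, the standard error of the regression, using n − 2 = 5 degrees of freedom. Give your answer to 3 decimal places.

s = 4.118

x=3: ŷ = 8.8 + 3·3 = 17.8; r = 18 − 17.8 = 0.2
x=5: ŷ = 8.8 + 3·5 = 23.8; r = 29.8 − 23.8 = 6
x=7: ŷ = 8.8 + 3·7 = 29.8; r = 27.2 − 29.8 = -2.6
x=9: ŷ = 8.8 + 3·9 = 35.8; r = 36 − 35.8 = 0.2
x=11: ŷ = 8.8 + 3·11 = 41.8; r = 40.2 − 41.8 = -1.6
x=13: ŷ = 8.8 + 3·13 = 47.8; r = 42.4 − 47.8 = -5.4
x=23: ŷ = 8.8 + 3·23 = 77.8; r = 81 − 77.8 = 3.2
SSE = 0.04 + 36 + 6.76 + 0.04 + 2.56 + 29.16 + 10.24 = 84.8
s = √(84.8/5) = √16.96 ≈ 4.118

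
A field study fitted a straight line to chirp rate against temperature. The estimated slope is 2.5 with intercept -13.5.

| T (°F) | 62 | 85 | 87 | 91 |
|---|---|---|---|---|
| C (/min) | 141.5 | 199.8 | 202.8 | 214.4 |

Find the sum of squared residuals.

T=62: Ĉ = -13.5 + 2.5·62 = 141.5; r = 141.5 − 141.5 = 0
T=85: Ĉ = -13.5 + 2.5·85 = 199; r = 199.8 − 199 = 0.8
T=87: Ĉ = -13.5 + 2.5·87 = 204; r = 202.8 − 204 = -1.2
T=91: Ĉ = -13.5 + 2.5·91 = 214; r = 214.4 − 214 = 0.4
SSE = 0 + 0.64 + 1.44 + 0.16 = 2.24

SSE = 2.24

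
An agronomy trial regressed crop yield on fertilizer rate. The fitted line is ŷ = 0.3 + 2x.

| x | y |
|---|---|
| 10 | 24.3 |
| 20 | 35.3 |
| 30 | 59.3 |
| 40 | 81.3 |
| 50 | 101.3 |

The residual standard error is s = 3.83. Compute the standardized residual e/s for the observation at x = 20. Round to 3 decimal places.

-1.305

ŷ = 0.3 + 2·20 = 40.3
e = 35.3 − 40.3 = -5
e/s = -5 / 3.83 = -1.305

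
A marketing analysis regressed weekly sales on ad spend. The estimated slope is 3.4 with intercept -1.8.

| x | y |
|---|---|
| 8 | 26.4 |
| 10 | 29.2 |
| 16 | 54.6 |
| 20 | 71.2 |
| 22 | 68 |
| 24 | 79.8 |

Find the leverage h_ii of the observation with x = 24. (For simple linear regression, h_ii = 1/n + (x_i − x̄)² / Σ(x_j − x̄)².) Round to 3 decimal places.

h = 0.419

x̄ = (8 + 10 + 16 + 20 + 22 + 24)/6 = 16.6667
Σ(x − x̄)² = 75.1111 + 44.4444 + 0.444444 + 11.1111 + 28.4444 + 53.7778 = 213.333
h = 1/6 + (7.33333)²/213.333 = 0.166667 + 0.252083 = 0.419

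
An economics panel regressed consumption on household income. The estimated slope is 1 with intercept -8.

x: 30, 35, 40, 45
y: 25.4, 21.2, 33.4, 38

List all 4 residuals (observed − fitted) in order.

3.4, -5.8, 1.4, 1

x=30: ŷ = -8 + 30 = 22; r = 25.4 − 22 = 3.4
x=35: ŷ = -8 + 35 = 27; r = 21.2 − 27 = -5.8
x=40: ŷ = -8 + 40 = 32; r = 33.4 − 32 = 1.4
x=45: ŷ = -8 + 45 = 37; r = 38 − 37 = 1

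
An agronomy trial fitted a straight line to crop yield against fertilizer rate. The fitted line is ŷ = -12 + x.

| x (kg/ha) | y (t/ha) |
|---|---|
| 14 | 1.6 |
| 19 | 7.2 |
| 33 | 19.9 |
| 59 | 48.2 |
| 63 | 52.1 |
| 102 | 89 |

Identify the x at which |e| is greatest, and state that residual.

x=14: ŷ = -12 + 14 = 2; e = 1.6 − 2 = -0.4
x=19: ŷ = -12 + 19 = 7; e = 7.2 − 7 = 0.2
x=33: ŷ = -12 + 33 = 21; e = 19.9 − 21 = -1.1
x=59: ŷ = -12 + 59 = 47; e = 48.2 − 47 = 1.2
x=63: ŷ = -12 + 63 = 51; e = 52.1 − 51 = 1.1
x=102: ŷ = -12 + 102 = 90; e = 89 − 90 = -1
Largest |e| is 1.2 at x = 59, residual 1.2.

x = 59, e = 1.2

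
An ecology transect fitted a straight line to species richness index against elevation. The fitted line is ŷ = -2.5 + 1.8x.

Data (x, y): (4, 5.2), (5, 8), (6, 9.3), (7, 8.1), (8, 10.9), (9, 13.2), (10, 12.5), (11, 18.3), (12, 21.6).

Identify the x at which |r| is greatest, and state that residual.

x = 10, r = -3

x=4: ŷ = -2.5 + 1.8·4 = 4.7; r = 5.2 − 4.7 = 0.5
x=5: ŷ = -2.5 + 1.8·5 = 6.5; r = 8 − 6.5 = 1.5
x=6: ŷ = -2.5 + 1.8·6 = 8.3; r = 9.3 − 8.3 = 1
x=7: ŷ = -2.5 + 1.8·7 = 10.1; r = 8.1 − 10.1 = -2
x=8: ŷ = -2.5 + 1.8·8 = 11.9; r = 10.9 − 11.9 = -1
x=9: ŷ = -2.5 + 1.8·9 = 13.7; r = 13.2 − 13.7 = -0.5
x=10: ŷ = -2.5 + 1.8·10 = 15.5; r = 12.5 − 15.5 = -3
x=11: ŷ = -2.5 + 1.8·11 = 17.3; r = 18.3 − 17.3 = 1
x=12: ŷ = -2.5 + 1.8·12 = 19.1; r = 21.6 − 19.1 = 2.5
Largest |r| is 3 at x = 10, residual -3.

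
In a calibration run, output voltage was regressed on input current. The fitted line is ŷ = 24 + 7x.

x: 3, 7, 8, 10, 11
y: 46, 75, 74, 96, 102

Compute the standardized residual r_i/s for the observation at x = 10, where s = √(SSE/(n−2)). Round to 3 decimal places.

0.511

x=3: ŷ = 24 + 7·3 = 45; r = 46 − 45 = 1
x=7: ŷ = 24 + 7·7 = 73; r = 75 − 73 = 2
x=8: ŷ = 24 + 7·8 = 80; r = 74 − 80 = -6
x=10: ŷ = 24 + 7·10 = 94; r = 96 − 94 = 2
x=11: ŷ = 24 + 7·11 = 101; r = 102 − 101 = 1
SSE = 1 + 4 + 36 + 4 + 1 = 46
s = √(46/3) = 3.91578
r/s = 2 / 3.91578 = 0.511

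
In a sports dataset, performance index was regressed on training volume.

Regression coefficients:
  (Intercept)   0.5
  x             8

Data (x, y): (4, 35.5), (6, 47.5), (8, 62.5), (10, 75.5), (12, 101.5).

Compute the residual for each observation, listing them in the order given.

x=4: ŷ = 0.5 + 8·4 = 32.5; e = 35.5 − 32.5 = 3
x=6: ŷ = 0.5 + 8·6 = 48.5; e = 47.5 − 48.5 = -1
x=8: ŷ = 0.5 + 8·8 = 64.5; e = 62.5 − 64.5 = -2
x=10: ŷ = 0.5 + 8·10 = 80.5; e = 75.5 − 80.5 = -5
x=12: ŷ = 0.5 + 8·12 = 96.5; e = 101.5 − 96.5 = 5

3, -1, -2, -5, 5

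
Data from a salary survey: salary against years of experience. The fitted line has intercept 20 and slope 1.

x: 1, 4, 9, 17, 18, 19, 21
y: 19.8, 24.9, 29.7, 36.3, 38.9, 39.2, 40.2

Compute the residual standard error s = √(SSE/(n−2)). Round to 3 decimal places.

x=1: ŷ = 20 + 1 = 21; e = 19.8 − 21 = -1.2
x=4: ŷ = 20 + 4 = 24; e = 24.9 − 24 = 0.9
x=9: ŷ = 20 + 9 = 29; e = 29.7 − 29 = 0.7
x=17: ŷ = 20 + 17 = 37; e = 36.3 − 37 = -0.7
x=18: ŷ = 20 + 18 = 38; e = 38.9 − 38 = 0.9
x=19: ŷ = 20 + 19 = 39; e = 39.2 − 39 = 0.2
x=21: ŷ = 20 + 21 = 41; e = 40.2 − 41 = -0.8
SSE = 1.44 + 0.81 + 0.49 + 0.49 + 0.81 + 0.04 + 0.64 = 4.72
s = √(4.72/5) = √0.944 ≈ 0.972

s = 0.972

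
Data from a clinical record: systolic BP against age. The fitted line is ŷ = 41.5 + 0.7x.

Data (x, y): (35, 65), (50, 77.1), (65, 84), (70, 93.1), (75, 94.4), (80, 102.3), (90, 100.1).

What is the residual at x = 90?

ŷ = 41.5 + 0.7·90 = 104.5
r = 100.1 − 104.5 = -4.4

r = -4.4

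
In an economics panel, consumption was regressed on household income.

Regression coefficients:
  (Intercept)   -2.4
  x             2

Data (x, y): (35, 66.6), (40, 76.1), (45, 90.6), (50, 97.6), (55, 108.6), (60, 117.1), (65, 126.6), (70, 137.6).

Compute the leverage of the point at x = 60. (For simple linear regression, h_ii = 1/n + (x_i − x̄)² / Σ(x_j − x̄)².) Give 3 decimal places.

h = 0.179

x̄ = (35 + 40 + 45 + 50 + 55 + 60 + 65 + 70)/8 = 52.5
Σ(x − x̄)² = 306.25 + 156.25 + 56.25 + 6.25 + 6.25 + 56.25 + 156.25 + 306.25 = 1050
h = 1/8 + (7.5)²/1050 = 0.125 + 0.0535714 = 0.179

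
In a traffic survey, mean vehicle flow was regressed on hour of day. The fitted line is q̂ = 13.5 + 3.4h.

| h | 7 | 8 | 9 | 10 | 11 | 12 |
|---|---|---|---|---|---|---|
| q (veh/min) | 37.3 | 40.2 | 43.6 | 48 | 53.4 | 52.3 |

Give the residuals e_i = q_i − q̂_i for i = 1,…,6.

h=7: q̂ = 13.5 + 3.4·7 = 37.3; e = 37.3 − 37.3 = 0
h=8: q̂ = 13.5 + 3.4·8 = 40.7; e = 40.2 − 40.7 = -0.5
h=9: q̂ = 13.5 + 3.4·9 = 44.1; e = 43.6 − 44.1 = -0.5
h=10: q̂ = 13.5 + 3.4·10 = 47.5; e = 48 − 47.5 = 0.5
h=11: q̂ = 13.5 + 3.4·11 = 50.9; e = 53.4 − 50.9 = 2.5
h=12: q̂ = 13.5 + 3.4·12 = 54.3; e = 52.3 − 54.3 = -2

0, -0.5, -0.5, 0.5, 2.5, -2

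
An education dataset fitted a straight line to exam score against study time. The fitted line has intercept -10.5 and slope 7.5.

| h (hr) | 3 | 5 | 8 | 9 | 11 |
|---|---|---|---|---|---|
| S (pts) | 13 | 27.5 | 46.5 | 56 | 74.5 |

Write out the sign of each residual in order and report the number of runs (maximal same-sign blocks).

h=3: ŷ = -10.5 + 7.5·3 = 12; r = 13 − 12 = 1
h=5: ŷ = -10.5 + 7.5·5 = 27; r = 27.5 − 27 = 0.5
h=8: ŷ = -10.5 + 7.5·8 = 49.5; r = 46.5 − 49.5 = -3
h=9: ŷ = -10.5 + 7.5·9 = 57; r = 56 − 57 = -1
h=11: ŷ = -10.5 + 7.5·11 = 72; r = 74.5 − 72 = 2.5
Signs: + + − − +
Runs: +×2, −×2, +×1 → 3

3 runs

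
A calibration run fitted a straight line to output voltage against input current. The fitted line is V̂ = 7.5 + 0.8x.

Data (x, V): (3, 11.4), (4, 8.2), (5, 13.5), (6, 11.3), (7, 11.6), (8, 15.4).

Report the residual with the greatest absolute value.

e = -2.5

x=3: V̂ = 7.5 + 0.8·3 = 9.9; e = 11.4 − 9.9 = 1.5
x=4: V̂ = 7.5 + 0.8·4 = 10.7; e = 8.2 − 10.7 = -2.5
x=5: V̂ = 7.5 + 0.8·5 = 11.5; e = 13.5 − 11.5 = 2
x=6: V̂ = 7.5 + 0.8·6 = 12.3; e = 11.3 − 12.3 = -1
x=7: V̂ = 7.5 + 0.8·7 = 13.1; e = 11.6 − 13.1 = -1.5
x=8: V̂ = 7.5 + 0.8·8 = 13.9; e = 15.4 − 13.9 = 1.5
Largest |e| is 2.5 at x = 4, residual -2.5.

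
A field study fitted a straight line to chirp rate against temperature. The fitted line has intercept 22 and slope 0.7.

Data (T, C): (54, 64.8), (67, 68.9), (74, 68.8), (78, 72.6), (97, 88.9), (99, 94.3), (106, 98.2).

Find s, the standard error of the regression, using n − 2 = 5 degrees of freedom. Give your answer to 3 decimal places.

s = 4.000

T=54: Ĉ = 22 + 0.7·54 = 59.8; r = 64.8 − 59.8 = 5
T=67: Ĉ = 22 + 0.7·67 = 68.9; r = 68.9 − 68.9 = 0
T=74: Ĉ = 22 + 0.7·74 = 73.8; r = 68.8 − 73.8 = -5
T=78: Ĉ = 22 + 0.7·78 = 76.6; r = 72.6 − 76.6 = -4
T=97: Ĉ = 22 + 0.7·97 = 89.9; r = 88.9 − 89.9 = -1
T=99: Ĉ = 22 + 0.7·99 = 91.3; r = 94.3 − 91.3 = 3
T=106: Ĉ = 22 + 0.7·106 = 96.2; r = 98.2 − 96.2 = 2
SSE = 25 + 0 + 25 + 16 + 1 + 9 + 4 = 80
s = √(80/5) = √16 ≈ 4.000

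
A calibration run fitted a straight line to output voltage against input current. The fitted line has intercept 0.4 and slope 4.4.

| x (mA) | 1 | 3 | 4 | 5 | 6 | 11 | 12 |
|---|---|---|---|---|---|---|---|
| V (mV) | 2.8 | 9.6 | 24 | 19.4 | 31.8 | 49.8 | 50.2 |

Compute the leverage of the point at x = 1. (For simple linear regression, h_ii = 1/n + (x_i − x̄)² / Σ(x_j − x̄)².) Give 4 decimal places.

h = 0.3929

x̄ = (1 + 3 + 4 + 5 + 6 + 11 + 12)/7 = 6
Σ(x − x̄)² = 25 + 9 + 4 + 1 + 0 + 25 + 36 = 100
h = 1/7 + (-5)²/100 = 0.142857 + 0.25 = 0.3929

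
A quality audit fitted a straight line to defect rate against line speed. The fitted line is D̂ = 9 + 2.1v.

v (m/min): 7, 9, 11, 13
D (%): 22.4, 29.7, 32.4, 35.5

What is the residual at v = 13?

D̂ = 9 + 2.1·13 = 36.3
e = 35.5 − 36.3 = -0.8

e = -0.8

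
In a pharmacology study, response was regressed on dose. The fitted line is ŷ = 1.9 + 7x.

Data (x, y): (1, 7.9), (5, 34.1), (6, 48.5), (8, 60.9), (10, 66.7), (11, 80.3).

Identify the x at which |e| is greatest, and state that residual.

x=1: ŷ = 1.9 + 7·1 = 8.9; e = 7.9 − 8.9 = -1
x=5: ŷ = 1.9 + 7·5 = 36.9; e = 34.1 − 36.9 = -2.8
x=6: ŷ = 1.9 + 7·6 = 43.9; e = 48.5 − 43.9 = 4.6
x=8: ŷ = 1.9 + 7·8 = 57.9; e = 60.9 − 57.9 = 3
x=10: ŷ = 1.9 + 7·10 = 71.9; e = 66.7 − 71.9 = -5.2
x=11: ŷ = 1.9 + 7·11 = 78.9; e = 80.3 − 78.9 = 1.4
Largest |e| is 5.2 at x = 10, residual -5.2.

x = 10, e = -5.2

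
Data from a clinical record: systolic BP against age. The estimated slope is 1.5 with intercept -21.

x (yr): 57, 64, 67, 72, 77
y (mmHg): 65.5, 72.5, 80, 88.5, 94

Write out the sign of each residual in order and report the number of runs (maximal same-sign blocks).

x=57: ŷ = -21 + 1.5·57 = 64.5; r = 65.5 − 64.5 = 1
x=64: ŷ = -21 + 1.5·64 = 75; r = 72.5 − 75 = -2.5
x=67: ŷ = -21 + 1.5·67 = 79.5; r = 80 − 79.5 = 0.5
x=72: ŷ = -21 + 1.5·72 = 87; r = 88.5 − 87 = 1.5
x=77: ŷ = -21 + 1.5·77 = 94.5; r = 94 − 94.5 = -0.5
Signs: + − + + −
Runs: +×1, −×1, +×2, −×1 → 4

4 runs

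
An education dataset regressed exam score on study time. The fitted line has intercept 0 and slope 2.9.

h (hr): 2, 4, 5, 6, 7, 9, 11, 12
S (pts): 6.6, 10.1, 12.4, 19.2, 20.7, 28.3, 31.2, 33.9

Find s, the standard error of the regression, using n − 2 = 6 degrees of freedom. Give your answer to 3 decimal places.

s = 1.675

h=2: ŷ = 2.9·2 = 5.8; r = 6.6 − 5.8 = 0.8
h=4: ŷ = 2.9·4 = 11.6; r = 10.1 − 11.6 = -1.5
h=5: ŷ = 2.9·5 = 14.5; r = 12.4 − 14.5 = -2.1
h=6: ŷ = 2.9·6 = 17.4; r = 19.2 − 17.4 = 1.8
h=7: ŷ = 2.9·7 = 20.3; r = 20.7 − 20.3 = 0.4
h=9: ŷ = 2.9·9 = 26.1; r = 28.3 − 26.1 = 2.2
h=11: ŷ = 2.9·11 = 31.9; r = 31.2 − 31.9 = -0.7
h=12: ŷ = 2.9·12 = 34.8; r = 33.9 − 34.8 = -0.9
SSE = 0.64 + 2.25 + 4.41 + 3.24 + 0.16 + 4.84 + 0.49 + 0.81 = 16.84
s = √(16.84/6) = √2.80667 ≈ 1.675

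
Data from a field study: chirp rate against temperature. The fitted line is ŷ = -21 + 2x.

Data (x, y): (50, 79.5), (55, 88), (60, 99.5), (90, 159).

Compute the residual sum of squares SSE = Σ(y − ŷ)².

x=50: ŷ = -21 + 2·50 = 79; e = 79.5 − 79 = 0.5
x=55: ŷ = -21 + 2·55 = 89; e = 88 − 89 = -1
x=60: ŷ = -21 + 2·60 = 99; e = 99.5 − 99 = 0.5
x=90: ŷ = -21 + 2·90 = 159; e = 159 − 159 = 0
SSE = 0.25 + 1 + 0.25 + 0 = 1.5

SSE = 1.5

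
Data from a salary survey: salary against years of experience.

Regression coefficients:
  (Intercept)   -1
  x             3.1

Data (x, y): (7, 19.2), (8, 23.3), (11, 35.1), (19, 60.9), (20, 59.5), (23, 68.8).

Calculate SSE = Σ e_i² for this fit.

x=7: ŷ = -1 + 3.1·7 = 20.7; e = 19.2 − 20.7 = -1.5
x=8: ŷ = -1 + 3.1·8 = 23.8; e = 23.3 − 23.8 = -0.5
x=11: ŷ = -1 + 3.1·11 = 33.1; e = 35.1 − 33.1 = 2
x=19: ŷ = -1 + 3.1·19 = 57.9; e = 60.9 − 57.9 = 3
x=20: ŷ = -1 + 3.1·20 = 61; e = 59.5 − 61 = -1.5
x=23: ŷ = -1 + 3.1·23 = 70.3; e = 68.8 − 70.3 = -1.5
SSE = 2.25 + 0.25 + 4 + 9 + 2.25 + 2.25 = 20

SSE = 20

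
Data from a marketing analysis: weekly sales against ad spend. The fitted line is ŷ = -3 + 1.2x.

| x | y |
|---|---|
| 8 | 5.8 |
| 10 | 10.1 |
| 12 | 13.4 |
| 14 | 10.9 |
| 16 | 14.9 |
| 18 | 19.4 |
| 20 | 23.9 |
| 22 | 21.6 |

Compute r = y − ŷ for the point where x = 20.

ŷ = -3 + 1.2·20 = 21
r = 23.9 − 21 = 2.9

r = 2.9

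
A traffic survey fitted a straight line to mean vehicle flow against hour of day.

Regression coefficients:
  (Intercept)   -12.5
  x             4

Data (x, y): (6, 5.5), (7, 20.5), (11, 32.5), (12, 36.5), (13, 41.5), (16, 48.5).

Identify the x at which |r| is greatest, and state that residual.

x=6: ŷ = -12.5 + 4·6 = 11.5; r = 5.5 − 11.5 = -6
x=7: ŷ = -12.5 + 4·7 = 15.5; r = 20.5 − 15.5 = 5
x=11: ŷ = -12.5 + 4·11 = 31.5; r = 32.5 − 31.5 = 1
x=12: ŷ = -12.5 + 4·12 = 35.5; r = 36.5 − 35.5 = 1
x=13: ŷ = -12.5 + 4·13 = 39.5; r = 41.5 − 39.5 = 2
x=16: ŷ = -12.5 + 4·16 = 51.5; r = 48.5 − 51.5 = -3
Largest |r| is 6 at x = 6, residual -6.

x = 6, r = -6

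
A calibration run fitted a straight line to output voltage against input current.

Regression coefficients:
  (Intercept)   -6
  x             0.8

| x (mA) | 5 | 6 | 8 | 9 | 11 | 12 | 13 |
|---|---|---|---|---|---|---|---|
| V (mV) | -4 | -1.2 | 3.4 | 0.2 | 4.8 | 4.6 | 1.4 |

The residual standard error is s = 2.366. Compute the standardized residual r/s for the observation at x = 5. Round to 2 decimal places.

-0.85

ŷ = -6 + 0.8·5 = -2
r = -4 − (-2) = -2
r/s = -2 / 2.366 = -0.85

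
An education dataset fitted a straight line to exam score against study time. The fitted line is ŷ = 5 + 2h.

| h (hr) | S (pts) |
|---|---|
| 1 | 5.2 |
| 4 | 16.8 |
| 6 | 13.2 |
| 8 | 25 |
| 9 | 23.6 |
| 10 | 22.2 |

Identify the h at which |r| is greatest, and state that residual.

h = 8, r = 4

h=1: ŷ = 5 + 2·1 = 7; r = 5.2 − 7 = -1.8
h=4: ŷ = 5 + 2·4 = 13; r = 16.8 − 13 = 3.8
h=6: ŷ = 5 + 2·6 = 17; r = 13.2 − 17 = -3.8
h=8: ŷ = 5 + 2·8 = 21; r = 25 − 21 = 4
h=9: ŷ = 5 + 2·9 = 23; r = 23.6 − 23 = 0.6
h=10: ŷ = 5 + 2·10 = 25; r = 22.2 − 25 = -2.8
Largest |r| is 4 at h = 8, residual 4.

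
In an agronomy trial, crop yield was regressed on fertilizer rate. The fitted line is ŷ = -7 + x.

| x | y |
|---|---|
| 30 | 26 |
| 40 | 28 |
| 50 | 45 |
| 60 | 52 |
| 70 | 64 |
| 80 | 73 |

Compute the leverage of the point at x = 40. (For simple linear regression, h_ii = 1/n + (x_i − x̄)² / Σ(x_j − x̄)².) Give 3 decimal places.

x̄ = (30 + 40 + 50 + 60 + 70 + 80)/6 = 55
Σ(x − x̄)² = 625 + 225 + 25 + 25 + 225 + 625 = 1750
h = 1/6 + (-15)²/1750 = 0.166667 + 0.128571 = 0.295

h = 0.295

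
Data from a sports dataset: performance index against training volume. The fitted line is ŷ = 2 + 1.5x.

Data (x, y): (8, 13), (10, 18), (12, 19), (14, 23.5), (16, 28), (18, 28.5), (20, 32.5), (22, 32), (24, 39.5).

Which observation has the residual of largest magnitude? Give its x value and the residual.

x=8: ŷ = 2 + 1.5·8 = 14; e = 13 − 14 = -1
x=10: ŷ = 2 + 1.5·10 = 17; e = 18 − 17 = 1
x=12: ŷ = 2 + 1.5·12 = 20; e = 19 − 20 = -1
x=14: ŷ = 2 + 1.5·14 = 23; e = 23.5 − 23 = 0.5
x=16: ŷ = 2 + 1.5·16 = 26; e = 28 − 26 = 2
x=18: ŷ = 2 + 1.5·18 = 29; e = 28.5 − 29 = -0.5
x=20: ŷ = 2 + 1.5·20 = 32; e = 32.5 − 32 = 0.5
x=22: ŷ = 2 + 1.5·22 = 35; e = 32 − 35 = -3
x=24: ŷ = 2 + 1.5·24 = 38; e = 39.5 − 38 = 1.5
Largest |e| is 3 at x = 22, residual -3.

x = 22, e = -3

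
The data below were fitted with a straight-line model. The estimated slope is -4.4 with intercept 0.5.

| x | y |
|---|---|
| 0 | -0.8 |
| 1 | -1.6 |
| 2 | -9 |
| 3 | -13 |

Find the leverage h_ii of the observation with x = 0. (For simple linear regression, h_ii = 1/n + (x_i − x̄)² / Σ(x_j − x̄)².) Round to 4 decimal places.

x̄ = (0 + 1 + 2 + 3)/4 = 1.5
Σ(x − x̄)² = 2.25 + 0.25 + 0.25 + 2.25 = 5
h = 1/4 + (-1.5)²/5 = 0.25 + 0.45 = 0.7000

h = 0.7000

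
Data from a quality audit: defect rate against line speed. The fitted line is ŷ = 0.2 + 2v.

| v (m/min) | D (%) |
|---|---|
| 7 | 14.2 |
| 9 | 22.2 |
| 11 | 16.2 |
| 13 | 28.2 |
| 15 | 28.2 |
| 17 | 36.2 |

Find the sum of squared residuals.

v=7: ŷ = 0.2 + 2·7 = 14.2; e = 14.2 − 14.2 = 0
v=9: ŷ = 0.2 + 2·9 = 18.2; e = 22.2 − 18.2 = 4
v=11: ŷ = 0.2 + 2·11 = 22.2; e = 16.2 − 22.2 = -6
v=13: ŷ = 0.2 + 2·13 = 26.2; e = 28.2 − 26.2 = 2
v=15: ŷ = 0.2 + 2·15 = 30.2; e = 28.2 − 30.2 = -2
v=17: ŷ = 0.2 + 2·17 = 34.2; e = 36.2 − 34.2 = 2
SSE = 0 + 16 + 36 + 4 + 4 + 4 = 64

SSE = 64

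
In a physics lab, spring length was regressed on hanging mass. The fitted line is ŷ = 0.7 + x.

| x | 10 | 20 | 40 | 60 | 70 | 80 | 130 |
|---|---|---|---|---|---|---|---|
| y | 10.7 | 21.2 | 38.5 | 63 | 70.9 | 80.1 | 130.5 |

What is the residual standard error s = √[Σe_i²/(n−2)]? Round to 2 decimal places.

x=10: ŷ = 0.7 + 10 = 10.7; e = 10.7 − 10.7 = 0
x=20: ŷ = 0.7 + 20 = 20.7; e = 21.2 − 20.7 = 0.5
x=40: ŷ = 0.7 + 40 = 40.7; e = 38.5 − 40.7 = -2.2
x=60: ŷ = 0.7 + 60 = 60.7; e = 63 − 60.7 = 2.3
x=70: ŷ = 0.7 + 70 = 70.7; e = 70.9 − 70.7 = 0.2
x=80: ŷ = 0.7 + 80 = 80.7; e = 80.1 − 80.7 = -0.6
x=130: ŷ = 0.7 + 130 = 130.7; e = 130.5 − 130.7 = -0.2
SSE = 0 + 0.25 + 4.84 + 5.29 + 0.04 + 0.36 + 0.04 = 10.82
s = √(10.82/5) = √2.164 ≈ 1.47

s = 1.47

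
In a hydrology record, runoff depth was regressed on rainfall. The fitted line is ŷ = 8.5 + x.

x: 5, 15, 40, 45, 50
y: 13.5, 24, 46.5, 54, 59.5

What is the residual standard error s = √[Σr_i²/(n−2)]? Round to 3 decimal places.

s = 1.354

x=5: ŷ = 8.5 + 5 = 13.5; r = 13.5 − 13.5 = 0
x=15: ŷ = 8.5 + 15 = 23.5; r = 24 − 23.5 = 0.5
x=40: ŷ = 8.5 + 40 = 48.5; r = 46.5 − 48.5 = -2
x=45: ŷ = 8.5 + 45 = 53.5; r = 54 − 53.5 = 0.5
x=50: ŷ = 8.5 + 50 = 58.5; r = 59.5 − 58.5 = 1
SSE = 0 + 0.25 + 4 + 0.25 + 1 = 5.5
s = √(5.5/3) = √1.83333 ≈ 1.354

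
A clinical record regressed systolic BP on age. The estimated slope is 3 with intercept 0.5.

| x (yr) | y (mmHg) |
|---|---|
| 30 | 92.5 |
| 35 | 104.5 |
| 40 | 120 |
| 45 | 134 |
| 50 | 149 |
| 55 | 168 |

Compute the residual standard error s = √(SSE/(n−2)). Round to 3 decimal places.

x=30: ŷ = 0.5 + 3·30 = 90.5; r = 92.5 − 90.5 = 2
x=35: ŷ = 0.5 + 3·35 = 105.5; r = 104.5 − 105.5 = -1
x=40: ŷ = 0.5 + 3·40 = 120.5; r = 120 − 120.5 = -0.5
x=45: ŷ = 0.5 + 3·45 = 135.5; r = 134 − 135.5 = -1.5
x=50: ŷ = 0.5 + 3·50 = 150.5; r = 149 − 150.5 = -1.5
x=55: ŷ = 0.5 + 3·55 = 165.5; r = 168 − 165.5 = 2.5
SSE = 4 + 1 + 0.25 + 2.25 + 2.25 + 6.25 = 16
s = √(16/4) = √4 ≈ 2.000

s = 2.000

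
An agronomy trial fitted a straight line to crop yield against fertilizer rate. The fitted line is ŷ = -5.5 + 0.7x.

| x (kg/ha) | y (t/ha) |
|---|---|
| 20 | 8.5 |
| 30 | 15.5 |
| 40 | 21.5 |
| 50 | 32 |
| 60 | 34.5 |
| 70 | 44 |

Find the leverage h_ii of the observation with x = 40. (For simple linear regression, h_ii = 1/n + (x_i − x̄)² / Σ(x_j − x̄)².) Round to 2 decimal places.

x̄ = (20 + 30 + 40 + 50 + 60 + 70)/6 = 45
Σ(x − x̄)² = 625 + 225 + 25 + 25 + 225 + 625 = 1750
h = 1/6 + (-5)²/1750 = 0.166667 + 0.0142857 = 0.18

h = 0.18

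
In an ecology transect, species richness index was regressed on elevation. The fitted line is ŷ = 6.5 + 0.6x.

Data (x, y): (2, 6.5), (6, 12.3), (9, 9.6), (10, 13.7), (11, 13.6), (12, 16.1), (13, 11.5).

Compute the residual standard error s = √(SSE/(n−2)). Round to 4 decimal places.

x=2: ŷ = 6.5 + 0.6·2 = 7.7; r = 6.5 − 7.7 = -1.2
x=6: ŷ = 6.5 + 0.6·6 = 10.1; r = 12.3 − 10.1 = 2.2
x=9: ŷ = 6.5 + 0.6·9 = 11.9; r = 9.6 − 11.9 = -2.3
x=10: ŷ = 6.5 + 0.6·10 = 12.5; r = 13.7 − 12.5 = 1.2
x=11: ŷ = 6.5 + 0.6·11 = 13.1; r = 13.6 − 13.1 = 0.5
x=12: ŷ = 6.5 + 0.6·12 = 13.7; r = 16.1 − 13.7 = 2.4
x=13: ŷ = 6.5 + 0.6·13 = 14.3; r = 11.5 − 14.3 = -2.8
SSE = 1.44 + 4.84 + 5.29 + 1.44 + 0.25 + 5.76 + 7.84 = 26.86
s = √(26.86/5) = √5.372 ≈ 2.3178

s = 2.3178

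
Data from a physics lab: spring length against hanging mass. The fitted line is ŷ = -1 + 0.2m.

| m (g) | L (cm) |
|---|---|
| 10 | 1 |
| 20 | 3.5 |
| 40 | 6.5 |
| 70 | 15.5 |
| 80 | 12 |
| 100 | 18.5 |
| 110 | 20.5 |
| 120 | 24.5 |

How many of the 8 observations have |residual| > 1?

m=10: ŷ = -1 + 0.2·10 = 1; r = 1 − 1 = 0
m=20: ŷ = -1 + 0.2·20 = 3; r = 3.5 − 3 = 0.5
m=40: ŷ = -1 + 0.2·40 = 7; r = 6.5 − 7 = -0.5
m=70: ŷ = -1 + 0.2·70 = 13; r = 15.5 − 13 = 2.5
m=80: ŷ = -1 + 0.2·80 = 15; r = 12 − 15 = -3
m=100: ŷ = -1 + 0.2·100 = 19; r = 18.5 − 19 = -0.5
m=110: ŷ = -1 + 0.2·110 = 21; r = 20.5 − 21 = -0.5
m=120: ŷ = -1 + 0.2·120 = 23; r = 24.5 − 23 = 1.5
|r| > 1: m=70 (|r|=2.5), m=80 (|r|=3), m=120 (|r|=1.5) → 3

3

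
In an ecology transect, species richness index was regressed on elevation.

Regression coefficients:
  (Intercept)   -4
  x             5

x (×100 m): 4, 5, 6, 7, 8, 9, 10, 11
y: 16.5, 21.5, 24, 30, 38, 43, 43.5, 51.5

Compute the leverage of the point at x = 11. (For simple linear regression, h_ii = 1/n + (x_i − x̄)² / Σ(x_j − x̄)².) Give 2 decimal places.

h = 0.42

x̄ = (4 + 5 + 6 + 7 + 8 + 9 + 10 + 11)/8 = 7.5
Σ(x − x̄)² = 12.25 + 6.25 + 2.25 + 0.25 + 0.25 + 2.25 + 6.25 + 12.25 = 42
h = 1/8 + (3.5)²/42 = 0.125 + 0.291667 = 0.42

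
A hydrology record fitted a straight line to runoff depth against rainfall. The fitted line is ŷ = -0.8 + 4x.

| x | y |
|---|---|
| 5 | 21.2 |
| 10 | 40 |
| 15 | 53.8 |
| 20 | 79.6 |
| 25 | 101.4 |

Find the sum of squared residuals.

x=5: ŷ = -0.8 + 4·5 = 19.2; r = 21.2 − 19.2 = 2
x=10: ŷ = -0.8 + 4·10 = 39.2; r = 40 − 39.2 = 0.8
x=15: ŷ = -0.8 + 4·15 = 59.2; r = 53.8 − 59.2 = -5.4
x=20: ŷ = -0.8 + 4·20 = 79.2; r = 79.6 − 79.2 = 0.4
x=25: ŷ = -0.8 + 4·25 = 99.2; r = 101.4 − 99.2 = 2.2
SSE = 4 + 0.64 + 29.16 + 0.16 + 4.84 = 38.8

SSE = 38.8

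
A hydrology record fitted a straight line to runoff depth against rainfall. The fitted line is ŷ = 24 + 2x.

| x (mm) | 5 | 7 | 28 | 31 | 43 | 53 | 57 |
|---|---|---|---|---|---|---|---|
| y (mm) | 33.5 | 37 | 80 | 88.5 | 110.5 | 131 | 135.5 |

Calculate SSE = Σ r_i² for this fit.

x=5: ŷ = 24 + 2·5 = 34; r = 33.5 − 34 = -0.5
x=7: ŷ = 24 + 2·7 = 38; r = 37 − 38 = -1
x=28: ŷ = 24 + 2·28 = 80; r = 80 − 80 = 0
x=31: ŷ = 24 + 2·31 = 86; r = 88.5 − 86 = 2.5
x=43: ŷ = 24 + 2·43 = 110; r = 110.5 − 110 = 0.5
x=53: ŷ = 24 + 2·53 = 130; r = 131 − 130 = 1
x=57: ŷ = 24 + 2·57 = 138; r = 135.5 − 138 = -2.5
SSE = 0.25 + 1 + 0 + 6.25 + 0.25 + 1 + 6.25 = 15

SSE = 15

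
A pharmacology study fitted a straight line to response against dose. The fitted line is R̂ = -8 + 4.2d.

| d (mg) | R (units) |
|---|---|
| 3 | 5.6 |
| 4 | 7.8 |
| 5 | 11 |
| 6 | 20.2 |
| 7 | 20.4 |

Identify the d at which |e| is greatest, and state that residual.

d=3: R̂ = -8 + 4.2·3 = 4.6; e = 5.6 − 4.6 = 1
d=4: R̂ = -8 + 4.2·4 = 8.8; e = 7.8 − 8.8 = -1
d=5: R̂ = -8 + 4.2·5 = 13; e = 11 − 13 = -2
d=6: R̂ = -8 + 4.2·6 = 17.2; e = 20.2 − 17.2 = 3
d=7: R̂ = -8 + 4.2·7 = 21.4; e = 20.4 − 21.4 = -1
Largest |e| is 3 at d = 6, residual 3.

d = 6, e = 3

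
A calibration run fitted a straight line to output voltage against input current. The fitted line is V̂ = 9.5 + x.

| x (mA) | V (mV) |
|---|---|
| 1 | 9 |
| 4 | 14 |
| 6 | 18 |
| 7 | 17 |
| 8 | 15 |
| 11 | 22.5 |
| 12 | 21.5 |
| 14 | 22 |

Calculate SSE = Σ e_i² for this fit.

x=1: V̂ = 9.5 + 1 = 10.5; e = 9 − 10.5 = -1.5
x=4: V̂ = 9.5 + 4 = 13.5; e = 14 − 13.5 = 0.5
x=6: V̂ = 9.5 + 6 = 15.5; e = 18 − 15.5 = 2.5
x=7: V̂ = 9.5 + 7 = 16.5; e = 17 − 16.5 = 0.5
x=8: V̂ = 9.5 + 8 = 17.5; e = 15 − 17.5 = -2.5
x=11: V̂ = 9.5 + 11 = 20.5; e = 22.5 − 20.5 = 2
x=12: V̂ = 9.5 + 12 = 21.5; e = 21.5 − 21.5 = 0
x=14: V̂ = 9.5 + 14 = 23.5; e = 22 − 23.5 = -1.5
SSE = 2.25 + 0.25 + 6.25 + 0.25 + 6.25 + 4 + 0 + 2.25 = 21.5

SSE = 21.5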